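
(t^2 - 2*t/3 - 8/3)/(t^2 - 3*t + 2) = (t + 4/3)/(t - 1)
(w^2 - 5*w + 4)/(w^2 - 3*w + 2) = (w - 4)/(w - 2)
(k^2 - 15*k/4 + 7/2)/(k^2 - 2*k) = (k - 7/4)/k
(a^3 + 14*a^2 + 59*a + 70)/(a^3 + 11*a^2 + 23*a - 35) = (a + 2)/(a - 1)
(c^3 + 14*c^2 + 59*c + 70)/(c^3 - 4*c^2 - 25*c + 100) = (c^2 + 9*c + 14)/(c^2 - 9*c + 20)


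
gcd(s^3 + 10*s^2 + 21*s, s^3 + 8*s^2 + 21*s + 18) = s + 3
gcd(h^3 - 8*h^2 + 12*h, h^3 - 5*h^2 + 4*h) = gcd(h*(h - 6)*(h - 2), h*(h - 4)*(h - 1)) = h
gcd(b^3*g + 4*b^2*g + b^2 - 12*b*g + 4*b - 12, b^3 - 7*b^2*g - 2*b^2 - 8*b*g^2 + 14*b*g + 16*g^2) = b - 2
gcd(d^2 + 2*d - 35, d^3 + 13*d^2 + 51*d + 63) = d + 7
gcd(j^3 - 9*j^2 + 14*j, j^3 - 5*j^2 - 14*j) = j^2 - 7*j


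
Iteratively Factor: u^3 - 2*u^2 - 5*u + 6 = (u + 2)*(u^2 - 4*u + 3) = (u - 3)*(u + 2)*(u - 1)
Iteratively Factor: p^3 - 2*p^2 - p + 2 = (p - 1)*(p^2 - p - 2) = (p - 1)*(p + 1)*(p - 2)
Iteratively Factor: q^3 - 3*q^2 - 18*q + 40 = (q - 2)*(q^2 - q - 20) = (q - 5)*(q - 2)*(q + 4)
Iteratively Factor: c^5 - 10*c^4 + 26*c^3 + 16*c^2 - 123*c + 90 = (c + 2)*(c^4 - 12*c^3 + 50*c^2 - 84*c + 45) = (c - 3)*(c + 2)*(c^3 - 9*c^2 + 23*c - 15) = (c - 5)*(c - 3)*(c + 2)*(c^2 - 4*c + 3) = (c - 5)*(c - 3)^2*(c + 2)*(c - 1)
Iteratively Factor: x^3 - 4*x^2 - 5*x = (x + 1)*(x^2 - 5*x) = (x - 5)*(x + 1)*(x)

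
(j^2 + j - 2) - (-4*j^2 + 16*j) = 5*j^2 - 15*j - 2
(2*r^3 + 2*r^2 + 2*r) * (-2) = -4*r^3 - 4*r^2 - 4*r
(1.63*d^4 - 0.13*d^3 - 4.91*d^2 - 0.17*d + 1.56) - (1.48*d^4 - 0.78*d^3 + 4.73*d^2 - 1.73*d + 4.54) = 0.15*d^4 + 0.65*d^3 - 9.64*d^2 + 1.56*d - 2.98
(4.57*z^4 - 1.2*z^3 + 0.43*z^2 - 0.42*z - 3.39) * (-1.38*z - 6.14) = -6.3066*z^5 - 26.4038*z^4 + 6.7746*z^3 - 2.0606*z^2 + 7.257*z + 20.8146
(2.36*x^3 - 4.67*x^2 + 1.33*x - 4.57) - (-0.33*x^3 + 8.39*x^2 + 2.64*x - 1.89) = 2.69*x^3 - 13.06*x^2 - 1.31*x - 2.68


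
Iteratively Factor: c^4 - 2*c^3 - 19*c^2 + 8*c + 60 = (c - 5)*(c^3 + 3*c^2 - 4*c - 12) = (c - 5)*(c + 3)*(c^2 - 4) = (c - 5)*(c + 2)*(c + 3)*(c - 2)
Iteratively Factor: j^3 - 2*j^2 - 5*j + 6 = (j + 2)*(j^2 - 4*j + 3) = (j - 1)*(j + 2)*(j - 3)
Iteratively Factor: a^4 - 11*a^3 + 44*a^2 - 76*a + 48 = (a - 3)*(a^3 - 8*a^2 + 20*a - 16) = (a - 3)*(a - 2)*(a^2 - 6*a + 8) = (a - 3)*(a - 2)^2*(a - 4)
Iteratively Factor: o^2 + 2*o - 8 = (o + 4)*(o - 2)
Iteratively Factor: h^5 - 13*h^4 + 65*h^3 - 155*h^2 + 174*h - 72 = (h - 3)*(h^4 - 10*h^3 + 35*h^2 - 50*h + 24) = (h - 3)*(h - 1)*(h^3 - 9*h^2 + 26*h - 24) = (h - 3)*(h - 2)*(h - 1)*(h^2 - 7*h + 12) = (h - 3)^2*(h - 2)*(h - 1)*(h - 4)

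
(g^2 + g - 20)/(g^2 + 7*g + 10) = (g - 4)/(g + 2)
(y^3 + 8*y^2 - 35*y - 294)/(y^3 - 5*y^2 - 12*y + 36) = (y^2 + 14*y + 49)/(y^2 + y - 6)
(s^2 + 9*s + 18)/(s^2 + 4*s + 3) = (s + 6)/(s + 1)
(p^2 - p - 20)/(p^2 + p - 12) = (p - 5)/(p - 3)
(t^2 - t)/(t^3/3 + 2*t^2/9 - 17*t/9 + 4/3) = 9*t/(3*t^2 + 5*t - 12)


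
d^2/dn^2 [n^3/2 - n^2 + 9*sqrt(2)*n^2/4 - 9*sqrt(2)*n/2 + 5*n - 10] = 3*n - 2 + 9*sqrt(2)/2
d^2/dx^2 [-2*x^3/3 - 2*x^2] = -4*x - 4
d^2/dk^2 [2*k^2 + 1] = 4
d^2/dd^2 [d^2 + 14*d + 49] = 2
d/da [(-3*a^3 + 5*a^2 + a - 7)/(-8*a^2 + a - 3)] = 2*(12*a^4 - 3*a^3 + 20*a^2 - 71*a + 2)/(64*a^4 - 16*a^3 + 49*a^2 - 6*a + 9)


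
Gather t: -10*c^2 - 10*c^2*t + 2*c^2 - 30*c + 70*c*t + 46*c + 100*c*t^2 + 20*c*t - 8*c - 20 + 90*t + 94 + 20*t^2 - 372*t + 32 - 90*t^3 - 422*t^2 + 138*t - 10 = -8*c^2 + 8*c - 90*t^3 + t^2*(100*c - 402) + t*(-10*c^2 + 90*c - 144) + 96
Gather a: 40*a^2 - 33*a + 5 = 40*a^2 - 33*a + 5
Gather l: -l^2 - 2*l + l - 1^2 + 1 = -l^2 - l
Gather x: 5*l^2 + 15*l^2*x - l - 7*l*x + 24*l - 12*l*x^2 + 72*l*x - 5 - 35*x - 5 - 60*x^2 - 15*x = 5*l^2 + 23*l + x^2*(-12*l - 60) + x*(15*l^2 + 65*l - 50) - 10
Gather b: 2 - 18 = -16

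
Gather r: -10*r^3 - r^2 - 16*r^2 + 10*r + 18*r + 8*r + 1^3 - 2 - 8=-10*r^3 - 17*r^2 + 36*r - 9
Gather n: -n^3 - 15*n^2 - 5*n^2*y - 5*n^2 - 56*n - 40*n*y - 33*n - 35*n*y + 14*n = -n^3 + n^2*(-5*y - 20) + n*(-75*y - 75)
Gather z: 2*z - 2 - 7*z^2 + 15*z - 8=-7*z^2 + 17*z - 10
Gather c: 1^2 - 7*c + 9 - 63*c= 10 - 70*c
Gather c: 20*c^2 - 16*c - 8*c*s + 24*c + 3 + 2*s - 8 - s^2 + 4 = 20*c^2 + c*(8 - 8*s) - s^2 + 2*s - 1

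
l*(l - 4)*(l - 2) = l^3 - 6*l^2 + 8*l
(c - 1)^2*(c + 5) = c^3 + 3*c^2 - 9*c + 5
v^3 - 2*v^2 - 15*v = v*(v - 5)*(v + 3)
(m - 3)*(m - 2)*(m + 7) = m^3 + 2*m^2 - 29*m + 42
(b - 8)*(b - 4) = b^2 - 12*b + 32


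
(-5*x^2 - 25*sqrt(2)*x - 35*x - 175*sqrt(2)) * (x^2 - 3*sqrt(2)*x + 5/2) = -5*x^4 - 35*x^3 - 10*sqrt(2)*x^3 - 70*sqrt(2)*x^2 + 275*x^2/2 - 125*sqrt(2)*x/2 + 1925*x/2 - 875*sqrt(2)/2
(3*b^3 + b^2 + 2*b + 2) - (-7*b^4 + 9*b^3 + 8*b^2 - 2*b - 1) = 7*b^4 - 6*b^3 - 7*b^2 + 4*b + 3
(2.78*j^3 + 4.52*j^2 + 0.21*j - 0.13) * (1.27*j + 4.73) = 3.5306*j^4 + 18.8898*j^3 + 21.6463*j^2 + 0.8282*j - 0.6149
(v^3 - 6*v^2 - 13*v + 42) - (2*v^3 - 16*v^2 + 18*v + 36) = -v^3 + 10*v^2 - 31*v + 6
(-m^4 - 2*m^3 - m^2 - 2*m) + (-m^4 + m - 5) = -2*m^4 - 2*m^3 - m^2 - m - 5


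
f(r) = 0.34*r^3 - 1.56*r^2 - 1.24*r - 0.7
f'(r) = 1.02*r^2 - 3.12*r - 1.24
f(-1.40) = -2.95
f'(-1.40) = 5.13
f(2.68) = -8.68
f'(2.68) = -2.28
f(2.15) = -7.20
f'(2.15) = -3.23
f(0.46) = -1.57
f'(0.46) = -2.46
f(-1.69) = -4.70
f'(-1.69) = 6.95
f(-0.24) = -0.50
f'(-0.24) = -0.43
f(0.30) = -1.20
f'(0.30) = -2.08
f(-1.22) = -2.13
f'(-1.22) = 4.08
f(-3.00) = -20.20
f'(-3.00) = 17.30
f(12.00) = 347.30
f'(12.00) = 108.20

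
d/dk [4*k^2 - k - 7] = 8*k - 1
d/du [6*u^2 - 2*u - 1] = 12*u - 2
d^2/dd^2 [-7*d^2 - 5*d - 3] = -14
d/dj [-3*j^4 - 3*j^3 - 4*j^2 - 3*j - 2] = -12*j^3 - 9*j^2 - 8*j - 3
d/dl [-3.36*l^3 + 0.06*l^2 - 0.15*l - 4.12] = -10.08*l^2 + 0.12*l - 0.15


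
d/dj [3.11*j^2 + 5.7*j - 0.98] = 6.22*j + 5.7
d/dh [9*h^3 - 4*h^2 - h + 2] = 27*h^2 - 8*h - 1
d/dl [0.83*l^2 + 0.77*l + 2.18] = 1.66*l + 0.77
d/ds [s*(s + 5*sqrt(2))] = 2*s + 5*sqrt(2)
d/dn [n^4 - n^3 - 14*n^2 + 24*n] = 4*n^3 - 3*n^2 - 28*n + 24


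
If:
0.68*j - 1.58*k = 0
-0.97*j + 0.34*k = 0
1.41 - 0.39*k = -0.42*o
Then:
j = 0.00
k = 0.00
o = -3.36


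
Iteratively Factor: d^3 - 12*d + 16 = (d + 4)*(d^2 - 4*d + 4) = (d - 2)*(d + 4)*(d - 2)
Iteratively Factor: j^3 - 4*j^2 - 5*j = (j - 5)*(j^2 + j) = j*(j - 5)*(j + 1)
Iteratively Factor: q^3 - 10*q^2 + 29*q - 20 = (q - 5)*(q^2 - 5*q + 4) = (q - 5)*(q - 4)*(q - 1)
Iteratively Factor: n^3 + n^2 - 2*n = (n - 1)*(n^2 + 2*n) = (n - 1)*(n + 2)*(n)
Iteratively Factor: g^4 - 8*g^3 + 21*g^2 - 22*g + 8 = (g - 4)*(g^3 - 4*g^2 + 5*g - 2) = (g - 4)*(g - 1)*(g^2 - 3*g + 2) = (g - 4)*(g - 1)^2*(g - 2)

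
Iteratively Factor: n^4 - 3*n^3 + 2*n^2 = (n - 1)*(n^3 - 2*n^2) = n*(n - 1)*(n^2 - 2*n) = n^2*(n - 1)*(n - 2)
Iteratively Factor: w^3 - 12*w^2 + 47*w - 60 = (w - 5)*(w^2 - 7*w + 12) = (w - 5)*(w - 3)*(w - 4)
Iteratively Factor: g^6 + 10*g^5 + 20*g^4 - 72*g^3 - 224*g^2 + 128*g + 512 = (g - 2)*(g^5 + 12*g^4 + 44*g^3 + 16*g^2 - 192*g - 256) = (g - 2)*(g + 4)*(g^4 + 8*g^3 + 12*g^2 - 32*g - 64) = (g - 2)*(g + 4)^2*(g^3 + 4*g^2 - 4*g - 16) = (g - 2)*(g + 4)^3*(g^2 - 4) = (g - 2)*(g + 2)*(g + 4)^3*(g - 2)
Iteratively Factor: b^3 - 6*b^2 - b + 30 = (b - 3)*(b^2 - 3*b - 10) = (b - 3)*(b + 2)*(b - 5)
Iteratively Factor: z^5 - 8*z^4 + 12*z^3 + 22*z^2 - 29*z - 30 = (z - 3)*(z^4 - 5*z^3 - 3*z^2 + 13*z + 10) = (z - 5)*(z - 3)*(z^3 - 3*z - 2) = (z - 5)*(z - 3)*(z + 1)*(z^2 - z - 2) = (z - 5)*(z - 3)*(z - 2)*(z + 1)*(z + 1)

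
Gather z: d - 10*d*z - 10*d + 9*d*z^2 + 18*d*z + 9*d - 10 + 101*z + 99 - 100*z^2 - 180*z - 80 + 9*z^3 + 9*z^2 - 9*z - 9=9*z^3 + z^2*(9*d - 91) + z*(8*d - 88)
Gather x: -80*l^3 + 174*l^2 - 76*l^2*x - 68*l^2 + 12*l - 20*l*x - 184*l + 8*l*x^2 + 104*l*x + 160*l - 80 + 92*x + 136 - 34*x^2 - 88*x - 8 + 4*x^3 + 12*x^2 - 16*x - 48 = -80*l^3 + 106*l^2 - 12*l + 4*x^3 + x^2*(8*l - 22) + x*(-76*l^2 + 84*l - 12)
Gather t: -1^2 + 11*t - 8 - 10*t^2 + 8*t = -10*t^2 + 19*t - 9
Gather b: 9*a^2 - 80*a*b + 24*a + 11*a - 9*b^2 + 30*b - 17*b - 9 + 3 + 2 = 9*a^2 + 35*a - 9*b^2 + b*(13 - 80*a) - 4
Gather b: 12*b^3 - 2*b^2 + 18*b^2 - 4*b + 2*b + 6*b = 12*b^3 + 16*b^2 + 4*b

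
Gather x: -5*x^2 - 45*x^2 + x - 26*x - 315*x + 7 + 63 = -50*x^2 - 340*x + 70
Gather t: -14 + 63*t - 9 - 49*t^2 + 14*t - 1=-49*t^2 + 77*t - 24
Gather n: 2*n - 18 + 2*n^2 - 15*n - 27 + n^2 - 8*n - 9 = 3*n^2 - 21*n - 54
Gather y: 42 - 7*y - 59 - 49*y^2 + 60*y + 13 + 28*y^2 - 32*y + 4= -21*y^2 + 21*y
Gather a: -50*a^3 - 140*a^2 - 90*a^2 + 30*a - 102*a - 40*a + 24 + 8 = -50*a^3 - 230*a^2 - 112*a + 32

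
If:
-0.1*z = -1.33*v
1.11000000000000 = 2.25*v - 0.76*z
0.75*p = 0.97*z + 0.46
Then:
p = -1.82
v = -0.14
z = -1.88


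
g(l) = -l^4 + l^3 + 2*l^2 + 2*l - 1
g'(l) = -4*l^3 + 3*l^2 + 4*l + 2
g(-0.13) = -1.23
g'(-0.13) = 1.54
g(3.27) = -52.45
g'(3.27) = -92.70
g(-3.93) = -277.21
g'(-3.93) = 275.41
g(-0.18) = -1.30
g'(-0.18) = 1.40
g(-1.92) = -18.13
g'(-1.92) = 33.69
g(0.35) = -0.03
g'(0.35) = 3.60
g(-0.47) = -1.65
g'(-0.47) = 1.20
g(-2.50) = -48.19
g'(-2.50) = 73.25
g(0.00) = -1.00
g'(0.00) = 2.00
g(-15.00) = -53581.00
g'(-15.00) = 14117.00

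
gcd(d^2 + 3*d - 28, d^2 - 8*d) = 1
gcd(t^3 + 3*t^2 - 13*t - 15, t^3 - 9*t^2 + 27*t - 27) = t - 3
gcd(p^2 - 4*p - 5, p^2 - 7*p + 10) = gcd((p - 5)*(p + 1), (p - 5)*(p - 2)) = p - 5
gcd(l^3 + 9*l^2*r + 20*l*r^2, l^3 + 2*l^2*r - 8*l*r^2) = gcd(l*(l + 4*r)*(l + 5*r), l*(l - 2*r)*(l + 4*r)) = l^2 + 4*l*r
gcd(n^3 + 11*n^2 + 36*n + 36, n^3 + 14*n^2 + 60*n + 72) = n^2 + 8*n + 12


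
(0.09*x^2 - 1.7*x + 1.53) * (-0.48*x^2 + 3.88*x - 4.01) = -0.0432*x^4 + 1.1652*x^3 - 7.6913*x^2 + 12.7534*x - 6.1353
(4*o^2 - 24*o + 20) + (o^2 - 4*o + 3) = 5*o^2 - 28*o + 23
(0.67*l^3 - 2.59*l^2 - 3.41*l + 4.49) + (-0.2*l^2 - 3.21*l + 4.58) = 0.67*l^3 - 2.79*l^2 - 6.62*l + 9.07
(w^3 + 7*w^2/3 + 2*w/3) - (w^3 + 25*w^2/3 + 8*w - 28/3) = -6*w^2 - 22*w/3 + 28/3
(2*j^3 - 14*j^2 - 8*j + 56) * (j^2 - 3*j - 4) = 2*j^5 - 20*j^4 + 26*j^3 + 136*j^2 - 136*j - 224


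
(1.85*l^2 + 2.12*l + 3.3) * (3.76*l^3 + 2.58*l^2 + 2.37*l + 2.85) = 6.956*l^5 + 12.7442*l^4 + 22.2621*l^3 + 18.8109*l^2 + 13.863*l + 9.405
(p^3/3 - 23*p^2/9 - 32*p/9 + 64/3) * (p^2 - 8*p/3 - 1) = p^5/3 - 31*p^4/9 + 79*p^3/27 + 901*p^2/27 - 160*p/3 - 64/3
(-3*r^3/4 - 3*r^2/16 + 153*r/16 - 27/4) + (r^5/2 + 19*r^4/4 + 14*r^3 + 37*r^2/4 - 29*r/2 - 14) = r^5/2 + 19*r^4/4 + 53*r^3/4 + 145*r^2/16 - 79*r/16 - 83/4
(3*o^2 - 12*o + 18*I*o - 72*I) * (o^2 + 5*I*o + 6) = 3*o^4 - 12*o^3 + 33*I*o^3 - 72*o^2 - 132*I*o^2 + 288*o + 108*I*o - 432*I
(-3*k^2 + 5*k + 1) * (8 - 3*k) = 9*k^3 - 39*k^2 + 37*k + 8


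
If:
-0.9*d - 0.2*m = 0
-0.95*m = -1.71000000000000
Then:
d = -0.40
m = 1.80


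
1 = 1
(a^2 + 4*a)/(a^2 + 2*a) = (a + 4)/(a + 2)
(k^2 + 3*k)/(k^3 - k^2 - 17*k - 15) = k/(k^2 - 4*k - 5)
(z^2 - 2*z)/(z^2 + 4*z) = (z - 2)/(z + 4)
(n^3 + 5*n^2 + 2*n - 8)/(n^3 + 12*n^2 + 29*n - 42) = (n^2 + 6*n + 8)/(n^2 + 13*n + 42)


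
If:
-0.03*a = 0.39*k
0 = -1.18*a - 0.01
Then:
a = -0.01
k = 0.00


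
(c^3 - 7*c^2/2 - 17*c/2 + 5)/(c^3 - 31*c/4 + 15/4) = 2*(c^2 - 3*c - 10)/(2*c^2 + c - 15)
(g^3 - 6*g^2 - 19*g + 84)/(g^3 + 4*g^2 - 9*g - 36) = (g - 7)/(g + 3)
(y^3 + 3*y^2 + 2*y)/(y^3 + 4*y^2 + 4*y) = (y + 1)/(y + 2)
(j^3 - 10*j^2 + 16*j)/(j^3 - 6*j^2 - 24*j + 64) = j/(j + 4)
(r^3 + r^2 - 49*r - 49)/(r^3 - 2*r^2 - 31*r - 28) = (r + 7)/(r + 4)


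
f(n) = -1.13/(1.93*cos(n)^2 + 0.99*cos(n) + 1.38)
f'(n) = -1.13*(3.86*sin(n)*cos(n) + 0.99*sin(n))/(1.93*cos(n)^2 + 0.99*cos(n) + 1.38)^2 = -(4.3618*cos(n) + 1.1187)*sin(n)/(1.93*cos(n)^2 + 0.99*cos(n) + 1.38)^2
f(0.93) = -0.42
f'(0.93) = -0.42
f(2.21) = -0.77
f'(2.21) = 0.55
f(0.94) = -0.43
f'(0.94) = -0.43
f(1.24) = -0.59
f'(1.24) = -0.66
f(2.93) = -0.50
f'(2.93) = 0.13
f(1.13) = -0.52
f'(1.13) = -0.58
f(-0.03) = -0.26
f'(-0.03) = 0.01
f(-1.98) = -0.87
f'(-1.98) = -0.34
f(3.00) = -0.49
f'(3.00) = 0.09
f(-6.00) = -0.27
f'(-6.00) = -0.09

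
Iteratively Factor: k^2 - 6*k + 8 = (k - 2)*(k - 4)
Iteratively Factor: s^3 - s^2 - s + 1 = (s + 1)*(s^2 - 2*s + 1) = (s - 1)*(s + 1)*(s - 1)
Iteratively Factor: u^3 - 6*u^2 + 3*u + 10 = (u - 2)*(u^2 - 4*u - 5) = (u - 2)*(u + 1)*(u - 5)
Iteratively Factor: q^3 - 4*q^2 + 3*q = (q - 3)*(q^2 - q) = q*(q - 3)*(q - 1)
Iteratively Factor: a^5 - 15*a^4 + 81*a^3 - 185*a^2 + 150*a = (a)*(a^4 - 15*a^3 + 81*a^2 - 185*a + 150) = a*(a - 5)*(a^3 - 10*a^2 + 31*a - 30) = a*(a - 5)*(a - 2)*(a^2 - 8*a + 15) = a*(a - 5)*(a - 3)*(a - 2)*(a - 5)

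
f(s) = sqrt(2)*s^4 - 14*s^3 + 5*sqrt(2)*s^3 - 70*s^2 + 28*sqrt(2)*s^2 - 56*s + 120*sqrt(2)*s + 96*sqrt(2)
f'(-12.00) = -11924.99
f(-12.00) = 35691.73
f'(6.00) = 222.44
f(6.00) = 59.70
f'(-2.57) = 36.65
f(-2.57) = -177.95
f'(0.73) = 60.44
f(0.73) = 200.27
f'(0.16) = 103.47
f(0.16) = 153.15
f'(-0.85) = 146.90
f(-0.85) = 22.14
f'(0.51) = 78.04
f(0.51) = 185.02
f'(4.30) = -82.34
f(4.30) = -4.84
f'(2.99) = -102.72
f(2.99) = 131.76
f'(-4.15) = -396.27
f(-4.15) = 55.00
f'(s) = 4*sqrt(2)*s^3 - 42*s^2 + 15*sqrt(2)*s^2 - 140*s + 56*sqrt(2)*s - 56 + 120*sqrt(2)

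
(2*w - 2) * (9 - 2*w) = -4*w^2 + 22*w - 18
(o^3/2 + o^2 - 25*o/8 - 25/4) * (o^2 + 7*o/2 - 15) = o^5/2 + 11*o^4/4 - 57*o^3/8 - 515*o^2/16 + 25*o + 375/4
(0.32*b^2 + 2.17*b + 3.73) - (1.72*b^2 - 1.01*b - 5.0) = -1.4*b^2 + 3.18*b + 8.73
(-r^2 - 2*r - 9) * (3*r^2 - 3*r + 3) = -3*r^4 - 3*r^3 - 24*r^2 + 21*r - 27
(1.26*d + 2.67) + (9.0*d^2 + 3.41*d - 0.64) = 9.0*d^2 + 4.67*d + 2.03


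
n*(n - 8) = n^2 - 8*n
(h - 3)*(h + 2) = h^2 - h - 6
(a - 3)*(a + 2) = a^2 - a - 6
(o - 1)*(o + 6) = o^2 + 5*o - 6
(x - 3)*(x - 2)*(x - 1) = x^3 - 6*x^2 + 11*x - 6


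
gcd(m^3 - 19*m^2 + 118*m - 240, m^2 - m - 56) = m - 8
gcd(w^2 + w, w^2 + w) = w^2 + w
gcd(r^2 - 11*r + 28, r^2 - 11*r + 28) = r^2 - 11*r + 28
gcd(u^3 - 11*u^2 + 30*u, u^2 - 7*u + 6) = u - 6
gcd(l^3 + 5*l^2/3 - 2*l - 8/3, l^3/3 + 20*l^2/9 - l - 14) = 1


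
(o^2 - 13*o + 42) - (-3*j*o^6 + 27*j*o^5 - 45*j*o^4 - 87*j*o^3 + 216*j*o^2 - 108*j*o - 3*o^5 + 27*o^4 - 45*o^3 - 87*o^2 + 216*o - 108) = 3*j*o^6 - 27*j*o^5 + 45*j*o^4 + 87*j*o^3 - 216*j*o^2 + 108*j*o + 3*o^5 - 27*o^4 + 45*o^3 + 88*o^2 - 229*o + 150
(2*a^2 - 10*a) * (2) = 4*a^2 - 20*a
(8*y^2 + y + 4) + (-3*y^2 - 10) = 5*y^2 + y - 6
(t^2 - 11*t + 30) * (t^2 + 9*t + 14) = t^4 - 2*t^3 - 55*t^2 + 116*t + 420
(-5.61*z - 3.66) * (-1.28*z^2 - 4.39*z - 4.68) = 7.1808*z^3 + 29.3127*z^2 + 42.3222*z + 17.1288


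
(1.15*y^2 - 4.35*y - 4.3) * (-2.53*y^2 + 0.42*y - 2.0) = -2.9095*y^4 + 11.4885*y^3 + 6.752*y^2 + 6.894*y + 8.6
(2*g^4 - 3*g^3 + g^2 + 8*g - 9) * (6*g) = 12*g^5 - 18*g^4 + 6*g^3 + 48*g^2 - 54*g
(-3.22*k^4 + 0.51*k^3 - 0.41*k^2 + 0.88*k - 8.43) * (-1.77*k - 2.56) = 5.6994*k^5 + 7.3405*k^4 - 0.5799*k^3 - 0.508*k^2 + 12.6683*k + 21.5808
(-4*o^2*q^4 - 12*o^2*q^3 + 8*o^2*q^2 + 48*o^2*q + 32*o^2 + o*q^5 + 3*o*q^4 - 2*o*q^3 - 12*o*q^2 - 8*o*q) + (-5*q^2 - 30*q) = -4*o^2*q^4 - 12*o^2*q^3 + 8*o^2*q^2 + 48*o^2*q + 32*o^2 + o*q^5 + 3*o*q^4 - 2*o*q^3 - 12*o*q^2 - 8*o*q - 5*q^2 - 30*q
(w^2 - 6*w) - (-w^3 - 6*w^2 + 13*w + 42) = w^3 + 7*w^2 - 19*w - 42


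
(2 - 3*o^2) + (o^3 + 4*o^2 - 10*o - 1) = o^3 + o^2 - 10*o + 1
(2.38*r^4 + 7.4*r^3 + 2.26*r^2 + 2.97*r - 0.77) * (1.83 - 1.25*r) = -2.975*r^5 - 4.8946*r^4 + 10.717*r^3 + 0.423299999999999*r^2 + 6.3976*r - 1.4091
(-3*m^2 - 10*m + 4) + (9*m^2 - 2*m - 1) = 6*m^2 - 12*m + 3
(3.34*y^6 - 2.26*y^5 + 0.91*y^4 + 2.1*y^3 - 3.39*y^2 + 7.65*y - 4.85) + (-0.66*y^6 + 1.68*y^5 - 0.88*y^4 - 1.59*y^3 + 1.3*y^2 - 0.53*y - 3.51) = 2.68*y^6 - 0.58*y^5 + 0.03*y^4 + 0.51*y^3 - 2.09*y^2 + 7.12*y - 8.36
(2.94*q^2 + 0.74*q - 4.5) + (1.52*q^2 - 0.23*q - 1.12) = 4.46*q^2 + 0.51*q - 5.62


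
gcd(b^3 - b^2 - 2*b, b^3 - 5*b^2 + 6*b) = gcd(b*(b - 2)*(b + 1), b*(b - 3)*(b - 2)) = b^2 - 2*b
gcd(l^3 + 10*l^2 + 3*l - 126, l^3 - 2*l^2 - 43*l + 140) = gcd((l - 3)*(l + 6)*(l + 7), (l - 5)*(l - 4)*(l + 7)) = l + 7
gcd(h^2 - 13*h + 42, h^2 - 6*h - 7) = h - 7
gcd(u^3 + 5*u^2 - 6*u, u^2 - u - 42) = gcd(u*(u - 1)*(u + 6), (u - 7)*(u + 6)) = u + 6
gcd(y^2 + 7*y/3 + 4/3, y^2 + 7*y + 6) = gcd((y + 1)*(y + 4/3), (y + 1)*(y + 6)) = y + 1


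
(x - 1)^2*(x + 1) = x^3 - x^2 - x + 1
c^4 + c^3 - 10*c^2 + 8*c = c*(c - 2)*(c - 1)*(c + 4)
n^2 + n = n*(n + 1)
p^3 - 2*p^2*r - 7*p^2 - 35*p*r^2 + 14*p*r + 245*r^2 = (p - 7)*(p - 7*r)*(p + 5*r)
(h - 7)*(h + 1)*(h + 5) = h^3 - h^2 - 37*h - 35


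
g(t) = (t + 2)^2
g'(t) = 2*t + 4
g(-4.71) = 7.34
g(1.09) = 9.55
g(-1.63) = 0.14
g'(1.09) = 6.18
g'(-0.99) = 2.02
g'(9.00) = 22.00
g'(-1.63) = 0.74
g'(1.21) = 6.42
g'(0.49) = 4.98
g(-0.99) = 1.02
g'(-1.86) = 0.28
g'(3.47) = 10.94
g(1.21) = 10.30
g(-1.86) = 0.02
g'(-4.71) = -5.42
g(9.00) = 121.00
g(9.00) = 121.00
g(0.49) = 6.20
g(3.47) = 29.92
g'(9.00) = 22.00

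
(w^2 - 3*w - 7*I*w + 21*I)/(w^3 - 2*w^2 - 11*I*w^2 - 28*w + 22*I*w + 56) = (w - 3)/(w^2 + w*(-2 - 4*I) + 8*I)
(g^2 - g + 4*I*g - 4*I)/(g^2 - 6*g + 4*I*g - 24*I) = (g - 1)/(g - 6)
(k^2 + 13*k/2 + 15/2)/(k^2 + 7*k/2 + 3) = (k + 5)/(k + 2)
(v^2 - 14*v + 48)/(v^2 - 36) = (v - 8)/(v + 6)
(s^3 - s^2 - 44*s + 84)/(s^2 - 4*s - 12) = (s^2 + 5*s - 14)/(s + 2)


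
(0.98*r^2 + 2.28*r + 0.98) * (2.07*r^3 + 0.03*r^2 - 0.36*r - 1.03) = 2.0286*r^5 + 4.749*r^4 + 1.7442*r^3 - 1.8008*r^2 - 2.7012*r - 1.0094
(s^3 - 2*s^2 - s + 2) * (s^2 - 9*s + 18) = s^5 - 11*s^4 + 35*s^3 - 25*s^2 - 36*s + 36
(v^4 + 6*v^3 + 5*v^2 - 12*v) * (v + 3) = v^5 + 9*v^4 + 23*v^3 + 3*v^2 - 36*v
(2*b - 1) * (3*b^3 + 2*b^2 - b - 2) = 6*b^4 + b^3 - 4*b^2 - 3*b + 2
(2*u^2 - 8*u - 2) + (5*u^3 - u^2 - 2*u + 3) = 5*u^3 + u^2 - 10*u + 1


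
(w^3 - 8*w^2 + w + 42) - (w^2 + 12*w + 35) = w^3 - 9*w^2 - 11*w + 7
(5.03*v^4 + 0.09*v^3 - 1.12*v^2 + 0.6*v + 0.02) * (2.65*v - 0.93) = 13.3295*v^5 - 4.4394*v^4 - 3.0517*v^3 + 2.6316*v^2 - 0.505*v - 0.0186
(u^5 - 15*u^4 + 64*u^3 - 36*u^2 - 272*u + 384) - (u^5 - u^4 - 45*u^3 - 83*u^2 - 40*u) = -14*u^4 + 109*u^3 + 47*u^2 - 232*u + 384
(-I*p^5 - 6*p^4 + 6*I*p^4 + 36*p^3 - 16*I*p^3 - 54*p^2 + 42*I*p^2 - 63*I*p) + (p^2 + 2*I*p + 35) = -I*p^5 - 6*p^4 + 6*I*p^4 + 36*p^3 - 16*I*p^3 - 53*p^2 + 42*I*p^2 - 61*I*p + 35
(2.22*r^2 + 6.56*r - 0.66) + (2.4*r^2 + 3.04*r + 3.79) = 4.62*r^2 + 9.6*r + 3.13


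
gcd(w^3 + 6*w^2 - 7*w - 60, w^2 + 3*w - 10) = w + 5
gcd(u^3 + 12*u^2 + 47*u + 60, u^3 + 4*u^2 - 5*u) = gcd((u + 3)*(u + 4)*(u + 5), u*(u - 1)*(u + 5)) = u + 5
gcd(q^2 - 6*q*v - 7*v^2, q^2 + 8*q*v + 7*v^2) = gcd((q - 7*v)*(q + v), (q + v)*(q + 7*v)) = q + v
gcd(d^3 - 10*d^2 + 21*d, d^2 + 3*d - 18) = d - 3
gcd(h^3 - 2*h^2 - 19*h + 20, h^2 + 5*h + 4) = h + 4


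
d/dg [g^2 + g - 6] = 2*g + 1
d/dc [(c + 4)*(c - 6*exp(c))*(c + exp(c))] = (c + 4)*(c - 6*exp(c))*(exp(c) + 1) - (c + 4)*(c + exp(c))*(6*exp(c) - 1) + (c - 6*exp(c))*(c + exp(c))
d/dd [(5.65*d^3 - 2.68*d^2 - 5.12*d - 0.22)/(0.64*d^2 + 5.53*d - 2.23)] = (3.616*d^4 + 62.489*d^3 - 49.3421*d^2 + 12.2344*d + 12.6342)/(0.4096*d^4 + 7.0784*d^3 + 27.7265*d^2 - 24.6638*d + 4.9729)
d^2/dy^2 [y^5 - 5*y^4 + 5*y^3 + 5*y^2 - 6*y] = 20*y^3 - 60*y^2 + 30*y + 10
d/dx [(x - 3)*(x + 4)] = 2*x + 1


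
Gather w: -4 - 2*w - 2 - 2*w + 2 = -4*w - 4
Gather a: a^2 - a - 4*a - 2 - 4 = a^2 - 5*a - 6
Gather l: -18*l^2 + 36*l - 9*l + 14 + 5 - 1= -18*l^2 + 27*l + 18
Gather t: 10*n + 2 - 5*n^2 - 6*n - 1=-5*n^2 + 4*n + 1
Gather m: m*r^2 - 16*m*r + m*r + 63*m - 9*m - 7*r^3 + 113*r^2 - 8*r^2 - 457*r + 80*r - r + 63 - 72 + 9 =m*(r^2 - 15*r + 54) - 7*r^3 + 105*r^2 - 378*r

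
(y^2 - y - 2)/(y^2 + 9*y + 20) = (y^2 - y - 2)/(y^2 + 9*y + 20)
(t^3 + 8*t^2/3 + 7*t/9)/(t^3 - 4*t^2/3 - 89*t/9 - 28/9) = t/(t - 4)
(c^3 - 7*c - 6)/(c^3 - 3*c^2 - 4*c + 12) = (c + 1)/(c - 2)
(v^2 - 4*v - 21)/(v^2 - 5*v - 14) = (v + 3)/(v + 2)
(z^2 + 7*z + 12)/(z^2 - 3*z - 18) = (z + 4)/(z - 6)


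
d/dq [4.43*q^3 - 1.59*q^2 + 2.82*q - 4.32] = 13.29*q^2 - 3.18*q + 2.82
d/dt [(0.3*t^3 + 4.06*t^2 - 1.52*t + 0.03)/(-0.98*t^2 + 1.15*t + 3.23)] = (-0.294*t^4 + 0.69*t^3 + 6.0864*t^2 + 26.2864*t - 4.9441)/(0.9604*t^4 - 2.254*t^3 - 5.0083*t^2 + 7.429*t + 10.4329)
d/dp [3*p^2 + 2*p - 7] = 6*p + 2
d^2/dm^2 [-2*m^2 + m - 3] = -4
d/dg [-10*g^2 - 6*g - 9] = -20*g - 6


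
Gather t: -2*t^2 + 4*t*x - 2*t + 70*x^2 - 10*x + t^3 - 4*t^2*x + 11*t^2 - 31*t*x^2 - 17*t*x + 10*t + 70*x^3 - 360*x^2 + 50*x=t^3 + t^2*(9 - 4*x) + t*(-31*x^2 - 13*x + 8) + 70*x^3 - 290*x^2 + 40*x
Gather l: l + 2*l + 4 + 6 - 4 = 3*l + 6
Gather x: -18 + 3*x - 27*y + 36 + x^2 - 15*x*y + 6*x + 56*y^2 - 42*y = x^2 + x*(9 - 15*y) + 56*y^2 - 69*y + 18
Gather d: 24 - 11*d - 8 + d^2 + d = d^2 - 10*d + 16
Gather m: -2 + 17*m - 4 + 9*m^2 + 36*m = 9*m^2 + 53*m - 6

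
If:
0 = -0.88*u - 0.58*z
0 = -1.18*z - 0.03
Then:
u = 0.02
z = -0.03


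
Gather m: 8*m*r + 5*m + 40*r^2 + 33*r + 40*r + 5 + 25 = m*(8*r + 5) + 40*r^2 + 73*r + 30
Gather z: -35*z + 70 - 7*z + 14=84 - 42*z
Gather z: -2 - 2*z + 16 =14 - 2*z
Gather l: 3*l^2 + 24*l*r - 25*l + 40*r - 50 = 3*l^2 + l*(24*r - 25) + 40*r - 50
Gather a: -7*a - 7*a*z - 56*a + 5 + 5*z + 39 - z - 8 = a*(-7*z - 63) + 4*z + 36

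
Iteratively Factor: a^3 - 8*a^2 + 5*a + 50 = (a - 5)*(a^2 - 3*a - 10) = (a - 5)^2*(a + 2)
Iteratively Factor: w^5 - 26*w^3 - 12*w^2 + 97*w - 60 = (w - 1)*(w^4 + w^3 - 25*w^2 - 37*w + 60) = (w - 5)*(w - 1)*(w^3 + 6*w^2 + 5*w - 12) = (w - 5)*(w - 1)*(w + 4)*(w^2 + 2*w - 3) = (w - 5)*(w - 1)^2*(w + 4)*(w + 3)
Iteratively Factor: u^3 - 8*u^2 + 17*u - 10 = (u - 5)*(u^2 - 3*u + 2) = (u - 5)*(u - 2)*(u - 1)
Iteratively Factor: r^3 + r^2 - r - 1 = (r + 1)*(r^2 - 1) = (r + 1)^2*(r - 1)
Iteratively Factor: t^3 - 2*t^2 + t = (t - 1)*(t^2 - t) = (t - 1)^2*(t)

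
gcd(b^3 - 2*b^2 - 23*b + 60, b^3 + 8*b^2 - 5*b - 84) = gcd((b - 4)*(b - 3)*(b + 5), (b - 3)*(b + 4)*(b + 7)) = b - 3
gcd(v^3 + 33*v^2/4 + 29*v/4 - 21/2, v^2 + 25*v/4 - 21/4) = v^2 + 25*v/4 - 21/4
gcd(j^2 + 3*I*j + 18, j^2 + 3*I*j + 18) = j^2 + 3*I*j + 18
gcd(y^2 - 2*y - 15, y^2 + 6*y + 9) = y + 3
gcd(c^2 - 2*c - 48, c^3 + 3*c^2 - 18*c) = c + 6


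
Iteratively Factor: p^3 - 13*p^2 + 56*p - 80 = (p - 4)*(p^2 - 9*p + 20) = (p - 4)^2*(p - 5)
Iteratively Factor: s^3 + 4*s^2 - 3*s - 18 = (s + 3)*(s^2 + s - 6) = (s + 3)^2*(s - 2)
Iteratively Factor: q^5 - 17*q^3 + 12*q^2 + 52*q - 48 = (q + 2)*(q^4 - 2*q^3 - 13*q^2 + 38*q - 24) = (q - 1)*(q + 2)*(q^3 - q^2 - 14*q + 24) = (q - 1)*(q + 2)*(q + 4)*(q^2 - 5*q + 6) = (q - 3)*(q - 1)*(q + 2)*(q + 4)*(q - 2)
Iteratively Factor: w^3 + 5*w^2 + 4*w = (w + 1)*(w^2 + 4*w) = w*(w + 1)*(w + 4)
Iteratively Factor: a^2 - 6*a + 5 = (a - 5)*(a - 1)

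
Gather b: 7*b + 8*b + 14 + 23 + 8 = 15*b + 45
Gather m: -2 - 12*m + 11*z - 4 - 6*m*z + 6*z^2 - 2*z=m*(-6*z - 12) + 6*z^2 + 9*z - 6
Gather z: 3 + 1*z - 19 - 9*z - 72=-8*z - 88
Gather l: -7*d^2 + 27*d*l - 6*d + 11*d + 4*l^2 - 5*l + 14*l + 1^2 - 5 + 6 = -7*d^2 + 5*d + 4*l^2 + l*(27*d + 9) + 2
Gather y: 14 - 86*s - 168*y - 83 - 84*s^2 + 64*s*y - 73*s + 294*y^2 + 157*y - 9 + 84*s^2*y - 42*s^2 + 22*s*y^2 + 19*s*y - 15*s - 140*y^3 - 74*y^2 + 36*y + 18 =-126*s^2 - 174*s - 140*y^3 + y^2*(22*s + 220) + y*(84*s^2 + 83*s + 25) - 60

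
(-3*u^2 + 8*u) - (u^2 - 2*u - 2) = -4*u^2 + 10*u + 2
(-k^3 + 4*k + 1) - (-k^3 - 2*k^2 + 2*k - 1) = 2*k^2 + 2*k + 2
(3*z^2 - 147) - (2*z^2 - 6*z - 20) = z^2 + 6*z - 127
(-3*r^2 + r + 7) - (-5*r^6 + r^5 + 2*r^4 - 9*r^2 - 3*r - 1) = 5*r^6 - r^5 - 2*r^4 + 6*r^2 + 4*r + 8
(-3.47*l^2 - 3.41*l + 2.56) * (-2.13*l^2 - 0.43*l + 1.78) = 7.3911*l^4 + 8.7554*l^3 - 10.1631*l^2 - 7.1706*l + 4.5568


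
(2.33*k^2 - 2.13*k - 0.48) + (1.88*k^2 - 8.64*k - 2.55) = 4.21*k^2 - 10.77*k - 3.03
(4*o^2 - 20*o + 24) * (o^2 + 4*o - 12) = 4*o^4 - 4*o^3 - 104*o^2 + 336*o - 288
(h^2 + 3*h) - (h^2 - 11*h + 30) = 14*h - 30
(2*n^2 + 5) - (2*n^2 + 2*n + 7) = -2*n - 2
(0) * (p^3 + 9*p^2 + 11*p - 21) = 0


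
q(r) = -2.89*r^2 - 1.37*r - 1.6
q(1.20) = -7.41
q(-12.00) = -401.32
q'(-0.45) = 1.23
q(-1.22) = -4.23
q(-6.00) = -97.42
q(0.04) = -1.66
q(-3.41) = -30.53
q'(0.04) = -1.60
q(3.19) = -35.38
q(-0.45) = -1.57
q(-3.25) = -27.67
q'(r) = -5.78*r - 1.37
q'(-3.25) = 17.42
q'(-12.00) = 67.99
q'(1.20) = -8.31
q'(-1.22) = 5.68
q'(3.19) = -19.81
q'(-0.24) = 0.02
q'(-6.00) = 33.31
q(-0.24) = -1.44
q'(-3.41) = 18.34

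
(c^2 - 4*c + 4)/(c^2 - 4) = (c - 2)/(c + 2)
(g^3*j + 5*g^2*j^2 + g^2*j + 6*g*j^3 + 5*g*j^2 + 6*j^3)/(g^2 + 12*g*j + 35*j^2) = j*(g^3 + 5*g^2*j + g^2 + 6*g*j^2 + 5*g*j + 6*j^2)/(g^2 + 12*g*j + 35*j^2)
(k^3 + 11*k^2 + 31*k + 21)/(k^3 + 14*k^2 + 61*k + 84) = (k + 1)/(k + 4)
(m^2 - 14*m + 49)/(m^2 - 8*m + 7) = (m - 7)/(m - 1)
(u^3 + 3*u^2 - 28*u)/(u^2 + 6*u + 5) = u*(u^2 + 3*u - 28)/(u^2 + 6*u + 5)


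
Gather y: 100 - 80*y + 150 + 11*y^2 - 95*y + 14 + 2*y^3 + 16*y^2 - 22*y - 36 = 2*y^3 + 27*y^2 - 197*y + 228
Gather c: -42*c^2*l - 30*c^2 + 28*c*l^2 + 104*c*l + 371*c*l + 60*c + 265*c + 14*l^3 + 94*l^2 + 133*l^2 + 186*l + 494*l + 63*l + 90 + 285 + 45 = c^2*(-42*l - 30) + c*(28*l^2 + 475*l + 325) + 14*l^3 + 227*l^2 + 743*l + 420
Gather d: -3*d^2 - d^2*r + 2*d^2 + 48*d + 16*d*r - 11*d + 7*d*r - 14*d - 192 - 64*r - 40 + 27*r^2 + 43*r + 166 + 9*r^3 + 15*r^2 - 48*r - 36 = d^2*(-r - 1) + d*(23*r + 23) + 9*r^3 + 42*r^2 - 69*r - 102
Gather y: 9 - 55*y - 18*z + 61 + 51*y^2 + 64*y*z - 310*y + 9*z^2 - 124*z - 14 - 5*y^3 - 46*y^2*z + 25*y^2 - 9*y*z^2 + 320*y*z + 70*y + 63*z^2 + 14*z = -5*y^3 + y^2*(76 - 46*z) + y*(-9*z^2 + 384*z - 295) + 72*z^2 - 128*z + 56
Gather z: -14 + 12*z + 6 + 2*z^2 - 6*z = 2*z^2 + 6*z - 8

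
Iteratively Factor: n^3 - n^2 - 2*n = (n)*(n^2 - n - 2) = n*(n + 1)*(n - 2)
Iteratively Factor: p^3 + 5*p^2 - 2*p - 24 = (p + 4)*(p^2 + p - 6) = (p + 3)*(p + 4)*(p - 2)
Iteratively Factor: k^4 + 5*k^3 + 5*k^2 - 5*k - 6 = (k + 3)*(k^3 + 2*k^2 - k - 2) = (k + 1)*(k + 3)*(k^2 + k - 2) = (k + 1)*(k + 2)*(k + 3)*(k - 1)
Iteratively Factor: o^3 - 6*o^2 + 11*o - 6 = (o - 2)*(o^2 - 4*o + 3) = (o - 2)*(o - 1)*(o - 3)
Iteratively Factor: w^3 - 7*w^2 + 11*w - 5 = (w - 1)*(w^2 - 6*w + 5) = (w - 1)^2*(w - 5)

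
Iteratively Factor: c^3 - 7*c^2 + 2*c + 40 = (c - 4)*(c^2 - 3*c - 10) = (c - 4)*(c + 2)*(c - 5)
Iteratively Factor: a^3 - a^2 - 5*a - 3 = (a - 3)*(a^2 + 2*a + 1) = (a - 3)*(a + 1)*(a + 1)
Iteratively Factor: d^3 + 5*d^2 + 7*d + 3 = (d + 3)*(d^2 + 2*d + 1) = (d + 1)*(d + 3)*(d + 1)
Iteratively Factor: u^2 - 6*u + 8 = (u - 2)*(u - 4)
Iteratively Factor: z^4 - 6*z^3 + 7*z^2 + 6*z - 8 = (z + 1)*(z^3 - 7*z^2 + 14*z - 8) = (z - 4)*(z + 1)*(z^2 - 3*z + 2) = (z - 4)*(z - 1)*(z + 1)*(z - 2)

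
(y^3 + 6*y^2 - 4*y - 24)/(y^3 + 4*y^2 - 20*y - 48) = (y - 2)/(y - 4)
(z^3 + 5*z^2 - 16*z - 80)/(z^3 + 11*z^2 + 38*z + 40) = (z - 4)/(z + 2)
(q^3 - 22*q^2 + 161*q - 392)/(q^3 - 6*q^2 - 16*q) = (q^2 - 14*q + 49)/(q*(q + 2))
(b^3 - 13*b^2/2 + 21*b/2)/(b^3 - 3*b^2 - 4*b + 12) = b*(2*b - 7)/(2*(b^2 - 4))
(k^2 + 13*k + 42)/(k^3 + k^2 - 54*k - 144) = (k + 7)/(k^2 - 5*k - 24)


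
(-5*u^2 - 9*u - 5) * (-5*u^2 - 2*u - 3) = 25*u^4 + 55*u^3 + 58*u^2 + 37*u + 15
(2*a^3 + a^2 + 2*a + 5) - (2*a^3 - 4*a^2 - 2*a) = 5*a^2 + 4*a + 5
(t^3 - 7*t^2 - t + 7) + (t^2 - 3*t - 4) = t^3 - 6*t^2 - 4*t + 3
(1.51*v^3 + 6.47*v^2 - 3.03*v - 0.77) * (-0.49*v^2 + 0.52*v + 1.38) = -0.7399*v^5 - 2.3851*v^4 + 6.9329*v^3 + 7.7303*v^2 - 4.5818*v - 1.0626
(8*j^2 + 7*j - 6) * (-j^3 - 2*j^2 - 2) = -8*j^5 - 23*j^4 - 8*j^3 - 4*j^2 - 14*j + 12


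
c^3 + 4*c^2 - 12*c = c*(c - 2)*(c + 6)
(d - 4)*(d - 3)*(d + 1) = d^3 - 6*d^2 + 5*d + 12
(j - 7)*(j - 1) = j^2 - 8*j + 7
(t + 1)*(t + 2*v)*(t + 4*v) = t^3 + 6*t^2*v + t^2 + 8*t*v^2 + 6*t*v + 8*v^2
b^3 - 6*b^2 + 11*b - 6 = (b - 3)*(b - 2)*(b - 1)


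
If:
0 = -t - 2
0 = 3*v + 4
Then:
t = -2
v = -4/3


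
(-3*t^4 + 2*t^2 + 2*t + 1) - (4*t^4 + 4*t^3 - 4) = -7*t^4 - 4*t^3 + 2*t^2 + 2*t + 5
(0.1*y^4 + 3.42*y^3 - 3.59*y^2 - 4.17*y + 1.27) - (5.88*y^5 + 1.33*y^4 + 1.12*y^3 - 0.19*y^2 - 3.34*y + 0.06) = -5.88*y^5 - 1.23*y^4 + 2.3*y^3 - 3.4*y^2 - 0.83*y + 1.21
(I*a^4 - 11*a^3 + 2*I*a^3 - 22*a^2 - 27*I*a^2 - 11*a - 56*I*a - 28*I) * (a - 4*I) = I*a^5 - 7*a^4 + 2*I*a^4 - 14*a^3 + 17*I*a^3 - 119*a^2 + 32*I*a^2 - 224*a + 16*I*a - 112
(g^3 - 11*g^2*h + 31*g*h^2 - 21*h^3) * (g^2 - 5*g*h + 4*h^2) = g^5 - 16*g^4*h + 90*g^3*h^2 - 220*g^2*h^3 + 229*g*h^4 - 84*h^5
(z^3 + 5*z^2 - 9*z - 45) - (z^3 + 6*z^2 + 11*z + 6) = -z^2 - 20*z - 51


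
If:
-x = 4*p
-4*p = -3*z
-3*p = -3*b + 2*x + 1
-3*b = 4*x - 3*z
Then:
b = 4/15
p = 1/25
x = -4/25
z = 4/75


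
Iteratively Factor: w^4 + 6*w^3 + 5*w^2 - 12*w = (w)*(w^3 + 6*w^2 + 5*w - 12) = w*(w + 4)*(w^2 + 2*w - 3) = w*(w - 1)*(w + 4)*(w + 3)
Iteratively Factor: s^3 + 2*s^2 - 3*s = (s + 3)*(s^2 - s) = (s - 1)*(s + 3)*(s)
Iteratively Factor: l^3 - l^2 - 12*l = (l + 3)*(l^2 - 4*l) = (l - 4)*(l + 3)*(l)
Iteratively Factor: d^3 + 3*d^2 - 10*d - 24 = (d + 2)*(d^2 + d - 12) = (d - 3)*(d + 2)*(d + 4)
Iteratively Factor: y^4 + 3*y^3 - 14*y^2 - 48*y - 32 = (y + 4)*(y^3 - y^2 - 10*y - 8) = (y + 2)*(y + 4)*(y^2 - 3*y - 4) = (y - 4)*(y + 2)*(y + 4)*(y + 1)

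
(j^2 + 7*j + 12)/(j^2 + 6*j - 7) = (j^2 + 7*j + 12)/(j^2 + 6*j - 7)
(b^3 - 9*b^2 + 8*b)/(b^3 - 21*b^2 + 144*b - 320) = b*(b - 1)/(b^2 - 13*b + 40)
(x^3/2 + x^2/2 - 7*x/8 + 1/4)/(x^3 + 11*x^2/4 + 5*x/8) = (4*x^3 + 4*x^2 - 7*x + 2)/(x*(8*x^2 + 22*x + 5))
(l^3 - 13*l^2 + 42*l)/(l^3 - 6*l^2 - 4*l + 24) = l*(l - 7)/(l^2 - 4)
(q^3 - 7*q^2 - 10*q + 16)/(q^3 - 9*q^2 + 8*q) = (q + 2)/q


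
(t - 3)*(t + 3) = t^2 - 9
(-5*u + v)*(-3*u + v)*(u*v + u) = 15*u^3*v + 15*u^3 - 8*u^2*v^2 - 8*u^2*v + u*v^3 + u*v^2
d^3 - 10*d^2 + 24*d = d*(d - 6)*(d - 4)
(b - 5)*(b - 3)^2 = b^3 - 11*b^2 + 39*b - 45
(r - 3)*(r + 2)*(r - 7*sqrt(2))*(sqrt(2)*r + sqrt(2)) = sqrt(2)*r^4 - 14*r^3 - 7*sqrt(2)*r^2 - 6*sqrt(2)*r + 98*r + 84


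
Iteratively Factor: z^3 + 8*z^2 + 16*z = (z)*(z^2 + 8*z + 16) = z*(z + 4)*(z + 4)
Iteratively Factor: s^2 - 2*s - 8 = (s - 4)*(s + 2)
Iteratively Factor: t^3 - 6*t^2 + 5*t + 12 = (t + 1)*(t^2 - 7*t + 12) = (t - 3)*(t + 1)*(t - 4)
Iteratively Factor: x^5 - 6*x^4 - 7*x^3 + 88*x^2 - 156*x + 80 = (x + 4)*(x^4 - 10*x^3 + 33*x^2 - 44*x + 20) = (x - 2)*(x + 4)*(x^3 - 8*x^2 + 17*x - 10) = (x - 2)*(x - 1)*(x + 4)*(x^2 - 7*x + 10) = (x - 2)^2*(x - 1)*(x + 4)*(x - 5)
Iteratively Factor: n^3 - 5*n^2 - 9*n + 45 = (n - 3)*(n^2 - 2*n - 15) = (n - 3)*(n + 3)*(n - 5)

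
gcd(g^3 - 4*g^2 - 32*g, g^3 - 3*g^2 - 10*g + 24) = 1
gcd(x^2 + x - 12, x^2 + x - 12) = x^2 + x - 12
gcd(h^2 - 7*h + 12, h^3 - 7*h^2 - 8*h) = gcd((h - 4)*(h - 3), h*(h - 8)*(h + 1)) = 1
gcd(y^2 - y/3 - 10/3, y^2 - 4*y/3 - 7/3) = 1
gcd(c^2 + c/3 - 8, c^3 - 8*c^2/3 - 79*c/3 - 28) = c + 3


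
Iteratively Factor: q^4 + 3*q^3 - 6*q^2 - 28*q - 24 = (q + 2)*(q^3 + q^2 - 8*q - 12) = (q + 2)^2*(q^2 - q - 6) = (q - 3)*(q + 2)^2*(q + 2)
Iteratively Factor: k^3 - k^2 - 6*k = (k - 3)*(k^2 + 2*k) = (k - 3)*(k + 2)*(k)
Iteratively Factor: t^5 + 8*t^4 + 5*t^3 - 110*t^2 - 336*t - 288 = (t + 4)*(t^4 + 4*t^3 - 11*t^2 - 66*t - 72) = (t - 4)*(t + 4)*(t^3 + 8*t^2 + 21*t + 18) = (t - 4)*(t + 2)*(t + 4)*(t^2 + 6*t + 9) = (t - 4)*(t + 2)*(t + 3)*(t + 4)*(t + 3)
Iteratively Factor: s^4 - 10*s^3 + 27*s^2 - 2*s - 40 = (s - 5)*(s^3 - 5*s^2 + 2*s + 8) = (s - 5)*(s + 1)*(s^2 - 6*s + 8) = (s - 5)*(s - 4)*(s + 1)*(s - 2)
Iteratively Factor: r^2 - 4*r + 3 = (r - 1)*(r - 3)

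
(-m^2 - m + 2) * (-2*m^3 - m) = 2*m^5 + 2*m^4 - 3*m^3 + m^2 - 2*m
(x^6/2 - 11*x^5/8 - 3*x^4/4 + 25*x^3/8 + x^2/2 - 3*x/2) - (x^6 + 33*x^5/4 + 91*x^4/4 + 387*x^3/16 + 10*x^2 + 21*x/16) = -x^6/2 - 77*x^5/8 - 47*x^4/2 - 337*x^3/16 - 19*x^2/2 - 45*x/16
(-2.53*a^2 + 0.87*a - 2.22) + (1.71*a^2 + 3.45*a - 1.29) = -0.82*a^2 + 4.32*a - 3.51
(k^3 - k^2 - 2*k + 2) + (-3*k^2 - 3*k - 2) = k^3 - 4*k^2 - 5*k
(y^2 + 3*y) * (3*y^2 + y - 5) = 3*y^4 + 10*y^3 - 2*y^2 - 15*y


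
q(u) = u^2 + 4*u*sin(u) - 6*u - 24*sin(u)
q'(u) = 4*u*cos(u) + 2*u + 4*sin(u) - 24*cos(u) - 6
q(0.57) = -14.82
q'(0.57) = -20.99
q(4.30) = -1.08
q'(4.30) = 1.66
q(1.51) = -24.71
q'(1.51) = -0.08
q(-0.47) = 14.76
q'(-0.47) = -31.83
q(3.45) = -5.70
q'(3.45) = 9.40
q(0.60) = -15.44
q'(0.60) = -20.37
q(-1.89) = 44.88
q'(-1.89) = -3.67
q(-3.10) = 29.72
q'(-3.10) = 24.00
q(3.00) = -10.69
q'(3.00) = 12.44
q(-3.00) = 32.08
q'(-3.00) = 23.08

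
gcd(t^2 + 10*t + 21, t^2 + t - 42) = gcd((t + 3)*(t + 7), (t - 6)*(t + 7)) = t + 7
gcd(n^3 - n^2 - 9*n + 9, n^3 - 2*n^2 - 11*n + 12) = n^2 + 2*n - 3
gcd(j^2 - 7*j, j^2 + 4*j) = j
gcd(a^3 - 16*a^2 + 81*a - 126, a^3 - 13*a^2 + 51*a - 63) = a^2 - 10*a + 21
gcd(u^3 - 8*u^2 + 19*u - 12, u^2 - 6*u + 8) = u - 4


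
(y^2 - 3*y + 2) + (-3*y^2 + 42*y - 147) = -2*y^2 + 39*y - 145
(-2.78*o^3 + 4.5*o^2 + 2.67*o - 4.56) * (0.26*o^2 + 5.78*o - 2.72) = -0.7228*o^5 - 14.8984*o^4 + 34.2658*o^3 + 2.007*o^2 - 33.6192*o + 12.4032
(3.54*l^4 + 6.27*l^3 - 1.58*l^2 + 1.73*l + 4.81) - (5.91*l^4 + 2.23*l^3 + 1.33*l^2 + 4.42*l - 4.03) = -2.37*l^4 + 4.04*l^3 - 2.91*l^2 - 2.69*l + 8.84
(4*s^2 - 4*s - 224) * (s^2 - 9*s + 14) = 4*s^4 - 40*s^3 - 132*s^2 + 1960*s - 3136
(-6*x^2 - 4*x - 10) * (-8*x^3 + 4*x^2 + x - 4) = 48*x^5 + 8*x^4 + 58*x^3 - 20*x^2 + 6*x + 40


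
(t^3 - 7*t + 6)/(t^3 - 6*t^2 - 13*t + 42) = (t - 1)/(t - 7)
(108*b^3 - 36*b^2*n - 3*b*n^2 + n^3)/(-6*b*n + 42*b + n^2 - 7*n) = (-18*b^2 + 3*b*n + n^2)/(n - 7)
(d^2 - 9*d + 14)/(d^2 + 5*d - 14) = (d - 7)/(d + 7)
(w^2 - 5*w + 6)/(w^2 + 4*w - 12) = (w - 3)/(w + 6)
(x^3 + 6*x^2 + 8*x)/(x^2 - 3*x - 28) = x*(x + 2)/(x - 7)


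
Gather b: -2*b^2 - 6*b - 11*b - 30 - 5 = -2*b^2 - 17*b - 35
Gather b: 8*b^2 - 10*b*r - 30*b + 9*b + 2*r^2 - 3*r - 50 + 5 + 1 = 8*b^2 + b*(-10*r - 21) + 2*r^2 - 3*r - 44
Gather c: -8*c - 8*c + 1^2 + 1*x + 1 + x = -16*c + 2*x + 2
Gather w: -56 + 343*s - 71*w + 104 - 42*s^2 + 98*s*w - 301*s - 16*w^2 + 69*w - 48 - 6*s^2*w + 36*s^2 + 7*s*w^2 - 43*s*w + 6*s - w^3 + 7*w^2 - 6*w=-6*s^2 + 48*s - w^3 + w^2*(7*s - 9) + w*(-6*s^2 + 55*s - 8)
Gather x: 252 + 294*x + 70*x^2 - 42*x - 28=70*x^2 + 252*x + 224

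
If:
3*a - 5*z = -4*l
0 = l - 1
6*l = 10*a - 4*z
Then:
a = 23/19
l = 1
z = 29/19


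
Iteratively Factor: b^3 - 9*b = (b - 3)*(b^2 + 3*b) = (b - 3)*(b + 3)*(b)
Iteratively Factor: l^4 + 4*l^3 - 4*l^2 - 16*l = (l)*(l^3 + 4*l^2 - 4*l - 16) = l*(l - 2)*(l^2 + 6*l + 8) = l*(l - 2)*(l + 2)*(l + 4)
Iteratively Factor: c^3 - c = (c - 1)*(c^2 + c) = c*(c - 1)*(c + 1)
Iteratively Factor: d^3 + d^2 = (d)*(d^2 + d) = d^2*(d + 1)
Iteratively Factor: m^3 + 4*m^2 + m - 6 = (m - 1)*(m^2 + 5*m + 6) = (m - 1)*(m + 3)*(m + 2)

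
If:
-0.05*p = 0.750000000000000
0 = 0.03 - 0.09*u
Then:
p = -15.00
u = 0.33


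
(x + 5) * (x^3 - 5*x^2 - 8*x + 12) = x^4 - 33*x^2 - 28*x + 60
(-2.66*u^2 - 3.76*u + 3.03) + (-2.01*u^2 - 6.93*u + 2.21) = -4.67*u^2 - 10.69*u + 5.24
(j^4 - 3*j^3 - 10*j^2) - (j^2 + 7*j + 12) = j^4 - 3*j^3 - 11*j^2 - 7*j - 12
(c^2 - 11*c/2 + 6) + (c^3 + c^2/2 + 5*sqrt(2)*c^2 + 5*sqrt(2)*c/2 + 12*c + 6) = c^3 + 3*c^2/2 + 5*sqrt(2)*c^2 + 5*sqrt(2)*c/2 + 13*c/2 + 12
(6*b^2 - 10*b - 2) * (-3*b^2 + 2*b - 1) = -18*b^4 + 42*b^3 - 20*b^2 + 6*b + 2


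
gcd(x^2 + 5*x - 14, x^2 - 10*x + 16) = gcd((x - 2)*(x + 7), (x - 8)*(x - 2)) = x - 2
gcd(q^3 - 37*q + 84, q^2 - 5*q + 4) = q - 4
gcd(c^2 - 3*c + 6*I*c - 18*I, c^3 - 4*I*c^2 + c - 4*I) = 1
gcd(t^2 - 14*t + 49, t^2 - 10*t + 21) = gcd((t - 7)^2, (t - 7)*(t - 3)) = t - 7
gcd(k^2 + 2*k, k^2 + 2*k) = k^2 + 2*k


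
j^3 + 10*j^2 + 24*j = j*(j + 4)*(j + 6)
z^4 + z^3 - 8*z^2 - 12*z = z*(z - 3)*(z + 2)^2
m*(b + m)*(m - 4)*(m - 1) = b*m^3 - 5*b*m^2 + 4*b*m + m^4 - 5*m^3 + 4*m^2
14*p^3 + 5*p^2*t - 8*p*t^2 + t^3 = (-7*p + t)*(-2*p + t)*(p + t)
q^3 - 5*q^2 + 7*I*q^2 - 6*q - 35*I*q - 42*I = (q - 6)*(q + 1)*(q + 7*I)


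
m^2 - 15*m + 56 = (m - 8)*(m - 7)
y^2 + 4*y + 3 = (y + 1)*(y + 3)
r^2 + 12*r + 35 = (r + 5)*(r + 7)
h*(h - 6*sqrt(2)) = h^2 - 6*sqrt(2)*h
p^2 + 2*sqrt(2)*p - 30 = (p - 3*sqrt(2))*(p + 5*sqrt(2))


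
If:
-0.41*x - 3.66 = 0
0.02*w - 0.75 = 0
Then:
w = 37.50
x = -8.93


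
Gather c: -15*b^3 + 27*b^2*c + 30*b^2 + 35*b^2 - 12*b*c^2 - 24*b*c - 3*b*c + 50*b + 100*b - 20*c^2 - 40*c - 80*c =-15*b^3 + 65*b^2 + 150*b + c^2*(-12*b - 20) + c*(27*b^2 - 27*b - 120)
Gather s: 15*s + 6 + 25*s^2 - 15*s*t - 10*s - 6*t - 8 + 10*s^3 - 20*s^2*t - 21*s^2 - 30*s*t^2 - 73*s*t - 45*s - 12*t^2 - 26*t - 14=10*s^3 + s^2*(4 - 20*t) + s*(-30*t^2 - 88*t - 40) - 12*t^2 - 32*t - 16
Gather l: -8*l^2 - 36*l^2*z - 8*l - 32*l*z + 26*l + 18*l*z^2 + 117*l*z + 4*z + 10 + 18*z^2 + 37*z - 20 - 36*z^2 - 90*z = l^2*(-36*z - 8) + l*(18*z^2 + 85*z + 18) - 18*z^2 - 49*z - 10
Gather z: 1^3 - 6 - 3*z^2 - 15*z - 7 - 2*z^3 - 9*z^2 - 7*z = -2*z^3 - 12*z^2 - 22*z - 12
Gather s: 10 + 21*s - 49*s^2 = -49*s^2 + 21*s + 10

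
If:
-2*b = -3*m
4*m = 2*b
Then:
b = 0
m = 0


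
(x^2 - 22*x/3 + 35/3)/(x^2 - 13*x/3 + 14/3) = (x - 5)/(x - 2)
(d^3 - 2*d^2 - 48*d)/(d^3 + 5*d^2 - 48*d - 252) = d*(d - 8)/(d^2 - d - 42)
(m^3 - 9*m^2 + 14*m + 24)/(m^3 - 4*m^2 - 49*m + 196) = (m^2 - 5*m - 6)/(m^2 - 49)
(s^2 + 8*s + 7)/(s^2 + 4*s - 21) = (s + 1)/(s - 3)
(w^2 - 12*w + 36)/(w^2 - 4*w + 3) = (w^2 - 12*w + 36)/(w^2 - 4*w + 3)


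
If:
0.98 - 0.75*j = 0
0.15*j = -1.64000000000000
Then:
No Solution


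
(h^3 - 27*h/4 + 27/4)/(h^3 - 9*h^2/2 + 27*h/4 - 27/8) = 2*(h + 3)/(2*h - 3)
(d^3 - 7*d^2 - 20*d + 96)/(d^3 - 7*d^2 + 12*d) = (d^2 - 4*d - 32)/(d*(d - 4))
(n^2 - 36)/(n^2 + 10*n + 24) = (n - 6)/(n + 4)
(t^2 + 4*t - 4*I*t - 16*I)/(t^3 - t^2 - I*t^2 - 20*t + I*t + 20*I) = (t - 4*I)/(t^2 - t*(5 + I) + 5*I)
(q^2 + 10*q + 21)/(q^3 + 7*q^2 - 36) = (q + 7)/(q^2 + 4*q - 12)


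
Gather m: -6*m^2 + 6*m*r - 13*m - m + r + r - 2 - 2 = -6*m^2 + m*(6*r - 14) + 2*r - 4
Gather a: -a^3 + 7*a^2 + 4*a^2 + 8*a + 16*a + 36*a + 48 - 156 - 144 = -a^3 + 11*a^2 + 60*a - 252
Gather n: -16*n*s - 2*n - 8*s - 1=n*(-16*s - 2) - 8*s - 1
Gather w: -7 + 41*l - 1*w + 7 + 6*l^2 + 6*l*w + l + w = 6*l^2 + 6*l*w + 42*l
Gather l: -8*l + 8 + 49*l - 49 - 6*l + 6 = 35*l - 35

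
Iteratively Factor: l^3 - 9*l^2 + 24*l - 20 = (l - 2)*(l^2 - 7*l + 10) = (l - 5)*(l - 2)*(l - 2)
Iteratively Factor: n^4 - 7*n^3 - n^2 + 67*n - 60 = (n + 3)*(n^3 - 10*n^2 + 29*n - 20) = (n - 4)*(n + 3)*(n^2 - 6*n + 5) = (n - 4)*(n - 1)*(n + 3)*(n - 5)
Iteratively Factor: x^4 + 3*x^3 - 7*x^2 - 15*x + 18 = (x + 3)*(x^3 - 7*x + 6) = (x - 1)*(x + 3)*(x^2 + x - 6) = (x - 1)*(x + 3)^2*(x - 2)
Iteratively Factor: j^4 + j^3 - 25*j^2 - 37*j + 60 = (j - 1)*(j^3 + 2*j^2 - 23*j - 60) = (j - 1)*(j + 3)*(j^2 - j - 20) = (j - 1)*(j + 3)*(j + 4)*(j - 5)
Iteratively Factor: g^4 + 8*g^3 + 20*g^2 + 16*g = (g + 2)*(g^3 + 6*g^2 + 8*g) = g*(g + 2)*(g^2 + 6*g + 8) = g*(g + 2)^2*(g + 4)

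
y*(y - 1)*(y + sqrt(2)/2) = y^3 - y^2 + sqrt(2)*y^2/2 - sqrt(2)*y/2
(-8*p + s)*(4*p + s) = -32*p^2 - 4*p*s + s^2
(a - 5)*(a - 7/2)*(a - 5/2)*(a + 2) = a^4 - 9*a^3 + 67*a^2/4 + 135*a/4 - 175/2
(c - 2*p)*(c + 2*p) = c^2 - 4*p^2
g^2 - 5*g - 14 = (g - 7)*(g + 2)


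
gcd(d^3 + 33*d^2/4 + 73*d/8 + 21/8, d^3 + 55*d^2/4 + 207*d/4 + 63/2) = d^2 + 31*d/4 + 21/4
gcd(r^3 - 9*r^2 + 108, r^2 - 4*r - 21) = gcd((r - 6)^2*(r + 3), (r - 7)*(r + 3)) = r + 3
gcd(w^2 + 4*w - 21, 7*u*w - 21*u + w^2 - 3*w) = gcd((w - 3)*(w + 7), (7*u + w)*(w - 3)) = w - 3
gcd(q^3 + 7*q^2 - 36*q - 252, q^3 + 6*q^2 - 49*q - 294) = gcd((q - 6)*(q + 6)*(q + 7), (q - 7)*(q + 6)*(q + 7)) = q^2 + 13*q + 42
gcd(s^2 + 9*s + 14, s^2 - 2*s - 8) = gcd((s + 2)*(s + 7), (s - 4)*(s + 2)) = s + 2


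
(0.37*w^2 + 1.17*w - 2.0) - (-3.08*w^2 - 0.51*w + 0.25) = 3.45*w^2 + 1.68*w - 2.25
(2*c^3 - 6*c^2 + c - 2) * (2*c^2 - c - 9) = 4*c^5 - 14*c^4 - 10*c^3 + 49*c^2 - 7*c + 18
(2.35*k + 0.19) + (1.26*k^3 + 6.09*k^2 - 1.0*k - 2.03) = 1.26*k^3 + 6.09*k^2 + 1.35*k - 1.84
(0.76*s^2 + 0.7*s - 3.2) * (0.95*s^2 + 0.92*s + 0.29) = 0.722*s^4 + 1.3642*s^3 - 2.1756*s^2 - 2.741*s - 0.928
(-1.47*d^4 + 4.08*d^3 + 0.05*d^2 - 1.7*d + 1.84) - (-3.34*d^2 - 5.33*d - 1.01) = -1.47*d^4 + 4.08*d^3 + 3.39*d^2 + 3.63*d + 2.85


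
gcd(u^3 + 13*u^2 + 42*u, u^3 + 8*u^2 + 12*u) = u^2 + 6*u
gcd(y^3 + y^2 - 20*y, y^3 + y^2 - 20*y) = y^3 + y^2 - 20*y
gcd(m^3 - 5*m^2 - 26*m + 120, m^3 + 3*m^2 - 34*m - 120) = m^2 - m - 30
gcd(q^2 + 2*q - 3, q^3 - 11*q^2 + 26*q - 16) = q - 1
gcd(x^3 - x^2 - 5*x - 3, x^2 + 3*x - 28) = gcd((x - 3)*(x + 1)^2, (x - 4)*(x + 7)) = 1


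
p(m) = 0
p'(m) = 0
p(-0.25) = 0.00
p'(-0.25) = 0.00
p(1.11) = 0.00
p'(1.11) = 0.00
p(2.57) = 0.00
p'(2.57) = 0.00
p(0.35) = 0.00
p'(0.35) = 0.00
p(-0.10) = 0.00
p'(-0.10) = 0.00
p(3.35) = 0.00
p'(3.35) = 0.00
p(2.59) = 0.00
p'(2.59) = 0.00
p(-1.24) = 0.00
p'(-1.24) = 0.00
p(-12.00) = 0.00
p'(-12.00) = 0.00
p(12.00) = 0.00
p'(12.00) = 0.00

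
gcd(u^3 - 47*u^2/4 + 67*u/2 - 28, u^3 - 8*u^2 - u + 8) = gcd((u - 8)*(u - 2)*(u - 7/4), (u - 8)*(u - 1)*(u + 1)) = u - 8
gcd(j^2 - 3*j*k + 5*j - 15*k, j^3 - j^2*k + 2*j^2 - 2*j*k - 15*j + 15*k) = j + 5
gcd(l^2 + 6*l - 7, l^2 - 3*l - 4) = 1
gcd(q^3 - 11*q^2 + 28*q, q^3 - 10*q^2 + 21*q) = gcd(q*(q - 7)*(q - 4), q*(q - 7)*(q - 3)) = q^2 - 7*q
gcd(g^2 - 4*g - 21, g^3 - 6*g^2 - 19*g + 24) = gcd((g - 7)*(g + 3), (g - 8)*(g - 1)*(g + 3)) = g + 3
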